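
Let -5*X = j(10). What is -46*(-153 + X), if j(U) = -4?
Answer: 35006/5 ≈ 7001.2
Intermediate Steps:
X = ⅘ (X = -⅕*(-4) = ⅘ ≈ 0.80000)
-46*(-153 + X) = -46*(-153 + ⅘) = -46*(-761/5) = 35006/5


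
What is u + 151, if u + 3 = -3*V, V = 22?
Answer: 82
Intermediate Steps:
u = -69 (u = -3 - 3*22 = -3 - 66 = -69)
u + 151 = -69 + 151 = 82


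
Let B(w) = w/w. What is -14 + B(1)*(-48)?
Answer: -62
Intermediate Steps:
B(w) = 1
-14 + B(1)*(-48) = -14 + 1*(-48) = -14 - 48 = -62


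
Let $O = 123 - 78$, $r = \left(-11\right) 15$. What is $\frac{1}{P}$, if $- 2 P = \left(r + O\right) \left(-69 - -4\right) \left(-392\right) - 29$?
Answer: $\frac{2}{3057629} \approx 6.541 \cdot 10^{-7}$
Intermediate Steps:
$r = -165$
$O = 45$ ($O = 123 - 78 = 45$)
$P = \frac{3057629}{2}$ ($P = - \frac{\left(-165 + 45\right) \left(-69 - -4\right) \left(-392\right) - 29}{2} = - \frac{- 120 \left(-69 + 4\right) \left(-392\right) - 29}{2} = - \frac{\left(-120\right) \left(-65\right) \left(-392\right) - 29}{2} = - \frac{7800 \left(-392\right) - 29}{2} = - \frac{-3057600 - 29}{2} = \left(- \frac{1}{2}\right) \left(-3057629\right) = \frac{3057629}{2} \approx 1.5288 \cdot 10^{6}$)
$\frac{1}{P} = \frac{1}{\frac{3057629}{2}} = \frac{2}{3057629}$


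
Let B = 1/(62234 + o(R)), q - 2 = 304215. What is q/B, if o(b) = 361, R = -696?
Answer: 19042463115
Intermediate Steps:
q = 304217 (q = 2 + 304215 = 304217)
B = 1/62595 (B = 1/(62234 + 361) = 1/62595 ≈ 1.5976e-5)
q/B = 304217/(1/62595) = 304217*62595 = 19042463115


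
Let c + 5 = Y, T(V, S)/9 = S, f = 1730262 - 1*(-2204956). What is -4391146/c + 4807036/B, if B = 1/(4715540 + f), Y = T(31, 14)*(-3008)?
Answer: 15761068044087275890/379013 ≈ 4.1584e+13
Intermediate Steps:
f = 3935218 (f = 1730262 + 2204956 = 3935218)
T(V, S) = 9*S
Y = -379008 (Y = (9*14)*(-3008) = 126*(-3008) = -379008)
c = -379013 (c = -5 - 379008 = -379013)
B = 1/8650758 (B = 1/(4715540 + 3935218) = 1/8650758 ≈ 1.1560e-7)
-4391146/c + 4807036/B = -4391146/(-379013) + 4807036/(1/8650758) = -4391146*(-1/379013) + 4807036*8650758 = 4391146/379013 + 41584505133288 = 15761068044087275890/379013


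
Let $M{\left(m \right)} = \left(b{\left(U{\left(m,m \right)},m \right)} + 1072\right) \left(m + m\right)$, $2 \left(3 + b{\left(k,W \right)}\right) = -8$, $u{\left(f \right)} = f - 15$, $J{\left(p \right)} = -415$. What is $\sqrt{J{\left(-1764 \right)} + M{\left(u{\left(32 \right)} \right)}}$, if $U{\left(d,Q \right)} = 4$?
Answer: $\sqrt{35795} \approx 189.2$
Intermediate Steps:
$u{\left(f \right)} = -15 + f$
$b{\left(k,W \right)} = -7$ ($b{\left(k,W \right)} = -3 + \frac{1}{2} \left(-8\right) = -3 - 4 = -7$)
$M{\left(m \right)} = 2130 m$ ($M{\left(m \right)} = \left(-7 + 1072\right) \left(m + m\right) = 1065 \cdot 2 m = 2130 m$)
$\sqrt{J{\left(-1764 \right)} + M{\left(u{\left(32 \right)} \right)}} = \sqrt{-415 + 2130 \left(-15 + 32\right)} = \sqrt{-415 + 2130 \cdot 17} = \sqrt{-415 + 36210} = \sqrt{35795}$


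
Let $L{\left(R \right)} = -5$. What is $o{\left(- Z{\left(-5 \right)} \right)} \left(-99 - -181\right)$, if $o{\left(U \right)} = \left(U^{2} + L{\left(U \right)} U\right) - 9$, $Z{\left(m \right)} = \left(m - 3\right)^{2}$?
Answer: $361374$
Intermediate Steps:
$Z{\left(m \right)} = \left(-3 + m\right)^{2}$
$o{\left(U \right)} = -9 + U^{2} - 5 U$ ($o{\left(U \right)} = \left(U^{2} - 5 U\right) - 9 = -9 + U^{2} - 5 U$)
$o{\left(- Z{\left(-5 \right)} \right)} \left(-99 - -181\right) = \left(-9 + \left(- \left(-3 - 5\right)^{2}\right)^{2} - 5 \left(- \left(-3 - 5\right)^{2}\right)\right) \left(-99 - -181\right) = \left(-9 + \left(- \left(-8\right)^{2}\right)^{2} - 5 \left(- \left(-8\right)^{2}\right)\right) \left(-99 + 181\right) = \left(-9 + \left(\left(-1\right) 64\right)^{2} - 5 \left(\left(-1\right) 64\right)\right) 82 = \left(-9 + \left(-64\right)^{2} - -320\right) 82 = \left(-9 + 4096 + 320\right) 82 = 4407 \cdot 82 = 361374$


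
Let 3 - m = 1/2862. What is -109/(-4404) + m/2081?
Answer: 114498823/4371573348 ≈ 0.026192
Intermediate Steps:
m = 8585/2862 (m = 3 - 1/2862 = 8585/2862 ≈ 2.9996)
-109/(-4404) + m/2081 = -109/(-4404) + (8585/2862)/2081 = -109*(-1/4404) + (8585/2862)*(1/2081) = 109/4404 + 8585/5955822 = 114498823/4371573348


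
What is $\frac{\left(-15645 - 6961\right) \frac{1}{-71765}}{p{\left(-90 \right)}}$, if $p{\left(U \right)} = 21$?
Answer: $\frac{22606}{1507065} \approx 0.015$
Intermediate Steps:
$\frac{\left(-15645 - 6961\right) \frac{1}{-71765}}{p{\left(-90 \right)}} = \frac{\left(-15645 - 6961\right) \frac{1}{-71765}}{21} = \left(-15645 - 6961\right) \left(- \frac{1}{71765}\right) \frac{1}{21} = \left(-22606\right) \left(- \frac{1}{71765}\right) \frac{1}{21} = \frac{22606}{71765} \cdot \frac{1}{21} = \frac{22606}{1507065}$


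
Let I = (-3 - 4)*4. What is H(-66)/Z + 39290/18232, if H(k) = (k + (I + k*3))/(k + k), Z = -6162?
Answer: 1997033351/926851068 ≈ 2.1546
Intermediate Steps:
I = -28 (I = -7*4 = -28)
H(k) = (-28 + 4*k)/(2*k) (H(k) = (k + (-28 + k*3))/(k + k) = (k + (-28 + 3*k))/((2*k)) = (-28 + 4*k)*(1/(2*k)) = (-28 + 4*k)/(2*k))
H(-66)/Z + 39290/18232 = (2 - 14/(-66))/(-6162) + 39290/18232 = (2 - 14*(-1/66))*(-1/6162) + 39290*(1/18232) = (2 + 7/33)*(-1/6162) + 19645/9116 = (73/33)*(-1/6162) + 19645/9116 = -73/203346 + 19645/9116 = 1997033351/926851068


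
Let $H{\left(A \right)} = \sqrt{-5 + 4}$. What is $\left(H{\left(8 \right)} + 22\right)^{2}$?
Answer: $\left(22 + i\right)^{2} \approx 483.0 + 44.0 i$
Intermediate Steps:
$H{\left(A \right)} = i$ ($H{\left(A \right)} = \sqrt{-1} = i$)
$\left(H{\left(8 \right)} + 22\right)^{2} = \left(i + 22\right)^{2} = \left(22 + i\right)^{2}$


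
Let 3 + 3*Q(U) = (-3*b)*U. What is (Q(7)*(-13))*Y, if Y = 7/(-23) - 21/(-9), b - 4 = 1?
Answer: 21840/23 ≈ 949.57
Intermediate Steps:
b = 5 (b = 4 + 1 = 5)
Q(U) = -1 - 5*U (Q(U) = -1 + ((-3*5)*U)/3 = -1 + (-15*U)/3 = -1 - 5*U)
Y = 140/69 (Y = 7*(-1/23) - 21*(-⅑) = -7/23 + 7/3 = 140/69 ≈ 2.0290)
(Q(7)*(-13))*Y = ((-1 - 5*7)*(-13))*(140/69) = ((-1 - 35)*(-13))*(140/69) = -36*(-13)*(140/69) = 468*(140/69) = 21840/23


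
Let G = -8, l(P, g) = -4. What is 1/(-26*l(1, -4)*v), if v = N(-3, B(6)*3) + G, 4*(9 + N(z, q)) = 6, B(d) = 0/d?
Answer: -1/1612 ≈ -0.00062035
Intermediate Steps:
B(d) = 0
N(z, q) = -15/2 (N(z, q) = -9 + (1/4)*6 = -9 + 3/2 = -15/2)
v = -31/2 (v = -15/2 - 8 = -31/2 ≈ -15.500)
1/(-26*l(1, -4)*v) = 1/(-26*(-4)*(-31)/2) = 1/(-(-104)*(-31)/2) = 1/(-1*1612) = 1/(-1612) = -1/1612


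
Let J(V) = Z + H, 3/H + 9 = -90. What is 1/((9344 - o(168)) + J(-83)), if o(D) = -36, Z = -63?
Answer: 33/307460 ≈ 0.00010733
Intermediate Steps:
H = -1/33 (H = 3/(-9 - 90) = 3/(-99) = 3*(-1/99) = -1/33 ≈ -0.030303)
J(V) = -2080/33 (J(V) = -63 - 1/33 = -2080/33)
1/((9344 - o(168)) + J(-83)) = 1/((9344 - 1*(-36)) - 2080/33) = 1/((9344 + 36) - 2080/33) = 1/(9380 - 2080/33) = 1/(307460/33) = 33/307460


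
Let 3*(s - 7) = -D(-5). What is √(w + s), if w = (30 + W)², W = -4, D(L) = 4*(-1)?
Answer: √6159/3 ≈ 26.160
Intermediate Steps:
D(L) = -4
s = 25/3 (s = 7 + (-1*(-4))/3 = 7 + (⅓)*4 = 7 + 4/3 = 25/3 ≈ 8.3333)
w = 676 (w = (30 - 4)² = 26² = 676)
√(w + s) = √(676 + 25/3) = √(2053/3) = √6159/3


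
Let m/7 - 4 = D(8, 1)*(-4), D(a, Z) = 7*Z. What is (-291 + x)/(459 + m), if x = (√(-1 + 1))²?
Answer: -1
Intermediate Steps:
m = -168 (m = 28 + 7*((7*1)*(-4)) = 28 + 7*(7*(-4)) = 28 + 7*(-28) = 28 - 196 = -168)
x = 0 (x = (√0)² = 0² = 0)
(-291 + x)/(459 + m) = (-291 + 0)/(459 - 168) = -291/291 = -291*1/291 = -1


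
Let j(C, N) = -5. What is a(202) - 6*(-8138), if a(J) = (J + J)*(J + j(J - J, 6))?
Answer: 128416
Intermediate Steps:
a(J) = 2*J*(-5 + J) (a(J) = (J + J)*(J - 5) = (2*J)*(-5 + J) = 2*J*(-5 + J))
a(202) - 6*(-8138) = 2*202*(-5 + 202) - 6*(-8138) = 2*202*197 - 1*(-48828) = 79588 + 48828 = 128416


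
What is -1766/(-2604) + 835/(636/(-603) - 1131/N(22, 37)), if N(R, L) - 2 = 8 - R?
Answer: 940246987/97557558 ≈ 9.6379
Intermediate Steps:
N(R, L) = 10 - R (N(R, L) = 2 + (8 - R) = 10 - R)
-1766/(-2604) + 835/(636/(-603) - 1131/N(22, 37)) = -1766/(-2604) + 835/(636/(-603) - 1131/(10 - 1*22)) = -1766*(-1/2604) + 835/(636*(-1/603) - 1131/(10 - 22)) = 883/1302 + 835/(-212/201 - 1131/(-12)) = 883/1302 + 835/(-212/201 - 1131*(-1/12)) = 883/1302 + 835/(-212/201 + 377/4) = 883/1302 + 835/(74929/804) = 883/1302 + 835*(804/74929) = 883/1302 + 671340/74929 = 940246987/97557558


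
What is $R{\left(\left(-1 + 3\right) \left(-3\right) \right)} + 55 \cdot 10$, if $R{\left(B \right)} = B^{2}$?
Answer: $586$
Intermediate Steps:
$R{\left(\left(-1 + 3\right) \left(-3\right) \right)} + 55 \cdot 10 = \left(\left(-1 + 3\right) \left(-3\right)\right)^{2} + 55 \cdot 10 = \left(2 \left(-3\right)\right)^{2} + 550 = \left(-6\right)^{2} + 550 = 36 + 550 = 586$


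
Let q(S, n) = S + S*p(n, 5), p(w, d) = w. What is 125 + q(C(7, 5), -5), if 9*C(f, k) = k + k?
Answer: 1085/9 ≈ 120.56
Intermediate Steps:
C(f, k) = 2*k/9 (C(f, k) = (k + k)/9 = (2*k)/9 = 2*k/9)
q(S, n) = S + S*n
125 + q(C(7, 5), -5) = 125 + ((2/9)*5)*(1 - 5) = 125 + (10/9)*(-4) = 125 - 40/9 = 1085/9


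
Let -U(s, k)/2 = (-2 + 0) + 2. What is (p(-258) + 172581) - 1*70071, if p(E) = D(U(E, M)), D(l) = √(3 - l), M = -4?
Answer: 102510 + √3 ≈ 1.0251e+5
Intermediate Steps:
U(s, k) = 0 (U(s, k) = -2*((-2 + 0) + 2) = -2*(-2 + 2) = -2*0 = 0)
p(E) = √3 (p(E) = √(3 - 1*0) = √(3 + 0) = √3)
(p(-258) + 172581) - 1*70071 = (√3 + 172581) - 1*70071 = (172581 + √3) - 70071 = 102510 + √3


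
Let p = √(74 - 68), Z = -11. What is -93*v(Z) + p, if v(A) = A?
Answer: 1023 + √6 ≈ 1025.4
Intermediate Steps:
p = √6 ≈ 2.4495
-93*v(Z) + p = -93*(-11) + √6 = 1023 + √6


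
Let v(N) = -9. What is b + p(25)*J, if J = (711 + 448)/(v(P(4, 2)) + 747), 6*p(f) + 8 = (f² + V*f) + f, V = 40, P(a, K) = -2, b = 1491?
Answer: 4252613/2214 ≈ 1920.8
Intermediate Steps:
p(f) = -4/3 + f²/6 + 41*f/6 (p(f) = -4/3 + ((f² + 40*f) + f)/6 = -4/3 + (f² + 41*f)/6 = -4/3 + (f²/6 + 41*f/6) = -4/3 + f²/6 + 41*f/6)
J = 1159/738 (J = (711 + 448)/(-9 + 747) = 1159/738 ≈ 1.5705)
b + p(25)*J = 1491 + (-4/3 + (⅙)*25² + (41/6)*25)*(1159/738) = 1491 + (-4/3 + (⅙)*625 + 1025/6)*(1159/738) = 1491 + (-4/3 + 625/6 + 1025/6)*(1159/738) = 1491 + (821/3)*(1159/738) = 1491 + 951539/2214 = 4252613/2214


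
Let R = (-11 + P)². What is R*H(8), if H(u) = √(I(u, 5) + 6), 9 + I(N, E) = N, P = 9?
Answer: 4*√5 ≈ 8.9443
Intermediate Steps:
I(N, E) = -9 + N
R = 4 (R = (-11 + 9)² = (-2)² = 4)
H(u) = √(-3 + u) (H(u) = √((-9 + u) + 6) = √(-3 + u))
R*H(8) = 4*√(-3 + 8) = 4*√5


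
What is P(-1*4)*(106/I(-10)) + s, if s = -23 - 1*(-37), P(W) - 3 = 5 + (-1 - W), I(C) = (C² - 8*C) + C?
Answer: 1773/85 ≈ 20.859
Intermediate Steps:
I(C) = C² - 7*C
P(W) = 7 - W (P(W) = 3 + (5 + (-1 - W)) = 3 + (4 - W) = 7 - W)
s = 14 (s = -23 + 37 = 14)
P(-1*4)*(106/I(-10)) + s = (7 - (-1)*4)*(106/((-10*(-7 - 10)))) + 14 = (7 - 1*(-4))*(106/((-10*(-17)))) + 14 = (7 + 4)*(106/170) + 14 = 11*(106*(1/170)) + 14 = 11*(53/85) + 14 = 583/85 + 14 = 1773/85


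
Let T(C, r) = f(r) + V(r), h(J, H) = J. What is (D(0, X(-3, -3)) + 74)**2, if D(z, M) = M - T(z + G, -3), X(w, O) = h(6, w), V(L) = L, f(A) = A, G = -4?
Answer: 7396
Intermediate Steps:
T(C, r) = 2*r (T(C, r) = r + r = 2*r)
X(w, O) = 6
D(z, M) = 6 + M (D(z, M) = M - 2*(-3) = M - 1*(-6) = M + 6 = 6 + M)
(D(0, X(-3, -3)) + 74)**2 = ((6 + 6) + 74)**2 = (12 + 74)**2 = 86**2 = 7396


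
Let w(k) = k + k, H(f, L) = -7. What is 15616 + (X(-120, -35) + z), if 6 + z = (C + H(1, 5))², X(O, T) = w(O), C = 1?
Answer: 15406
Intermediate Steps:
w(k) = 2*k
X(O, T) = 2*O
z = 30 (z = -6 + (1 - 7)² = -6 + (-6)² = -6 + 36 = 30)
15616 + (X(-120, -35) + z) = 15616 + (2*(-120) + 30) = 15616 + (-240 + 30) = 15616 - 210 = 15406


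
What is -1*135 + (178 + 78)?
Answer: 121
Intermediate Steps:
-1*135 + (178 + 78) = -135 + 256 = 121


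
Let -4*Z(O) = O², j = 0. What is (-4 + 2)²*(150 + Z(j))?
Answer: 600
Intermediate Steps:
Z(O) = -O²/4
(-4 + 2)²*(150 + Z(j)) = (-4 + 2)²*(150 - ¼*0²) = (-2)²*(150 - ¼*0) = 4*(150 + 0) = 4*150 = 600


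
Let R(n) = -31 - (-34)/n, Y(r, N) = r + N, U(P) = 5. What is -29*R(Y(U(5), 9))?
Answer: 5800/7 ≈ 828.57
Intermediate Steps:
Y(r, N) = N + r
R(n) = -31 + 34/n
-29*R(Y(U(5), 9)) = -29*(-31 + 34/(9 + 5)) = -29*(-31 + 34/14) = -29*(-31 + 34*(1/14)) = -29*(-31 + 17/7) = -29*(-200/7) = 5800/7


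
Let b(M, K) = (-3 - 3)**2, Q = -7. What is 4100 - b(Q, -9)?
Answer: 4064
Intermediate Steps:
b(M, K) = 36 (b(M, K) = (-6)**2 = 36)
4100 - b(Q, -9) = 4100 - 1*36 = 4100 - 36 = 4064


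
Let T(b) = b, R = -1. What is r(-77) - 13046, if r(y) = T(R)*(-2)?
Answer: -13044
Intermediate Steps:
r(y) = 2 (r(y) = -1*(-2) = 2)
r(-77) - 13046 = 2 - 13046 = -13044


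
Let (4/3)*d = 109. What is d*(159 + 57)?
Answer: 17658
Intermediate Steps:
d = 327/4 (d = (¾)*109 = 327/4 ≈ 81.750)
d*(159 + 57) = 327*(159 + 57)/4 = (327/4)*216 = 17658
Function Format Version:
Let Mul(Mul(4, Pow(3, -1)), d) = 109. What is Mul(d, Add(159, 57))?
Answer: 17658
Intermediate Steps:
d = Rational(327, 4) (d = Mul(Rational(3, 4), 109) = Rational(327, 4) ≈ 81.750)
Mul(d, Add(159, 57)) = Mul(Rational(327, 4), Add(159, 57)) = Mul(Rational(327, 4), 216) = 17658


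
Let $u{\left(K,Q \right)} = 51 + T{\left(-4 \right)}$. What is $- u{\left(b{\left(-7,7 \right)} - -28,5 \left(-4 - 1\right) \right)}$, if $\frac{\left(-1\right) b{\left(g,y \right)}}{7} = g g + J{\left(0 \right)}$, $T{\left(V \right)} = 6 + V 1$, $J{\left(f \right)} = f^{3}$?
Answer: $-53$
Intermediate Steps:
$T{\left(V \right)} = 6 + V$
$b{\left(g,y \right)} = - 7 g^{2}$ ($b{\left(g,y \right)} = - 7 \left(g g + 0^{3}\right) = - 7 \left(g^{2} + 0\right) = - 7 g^{2}$)
$u{\left(K,Q \right)} = 53$ ($u{\left(K,Q \right)} = 51 + \left(6 - 4\right) = 51 + 2 = 53$)
$- u{\left(b{\left(-7,7 \right)} - -28,5 \left(-4 - 1\right) \right)} = \left(-1\right) 53 = -53$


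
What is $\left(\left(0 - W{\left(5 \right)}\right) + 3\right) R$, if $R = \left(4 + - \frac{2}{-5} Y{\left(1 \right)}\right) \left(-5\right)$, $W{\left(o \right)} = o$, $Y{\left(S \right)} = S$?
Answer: $44$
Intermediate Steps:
$R = -22$ ($R = \left(4 + - \frac{2}{-5} \cdot 1\right) \left(-5\right) = \left(4 + \left(-2\right) \left(- \frac{1}{5}\right) 1\right) \left(-5\right) = \left(4 + \frac{2}{5} \cdot 1\right) \left(-5\right) = \left(4 + \frac{2}{5}\right) \left(-5\right) = \frac{22}{5} \left(-5\right) = -22$)
$\left(\left(0 - W{\left(5 \right)}\right) + 3\right) R = \left(\left(0 - 5\right) + 3\right) \left(-22\right) = \left(-5 + 3\right) \left(-22\right) = \left(-2\right) \left(-22\right) = 44$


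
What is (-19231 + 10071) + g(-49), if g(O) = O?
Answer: -9209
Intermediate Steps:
(-19231 + 10071) + g(-49) = (-19231 + 10071) - 49 = -9160 - 49 = -9209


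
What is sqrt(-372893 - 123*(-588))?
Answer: I*sqrt(300569) ≈ 548.24*I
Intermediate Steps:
sqrt(-372893 - 123*(-588)) = sqrt(-372893 + 72324) = sqrt(-300569) = I*sqrt(300569)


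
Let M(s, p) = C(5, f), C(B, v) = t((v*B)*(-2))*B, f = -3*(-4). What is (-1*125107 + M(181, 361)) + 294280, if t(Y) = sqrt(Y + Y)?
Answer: 169173 + 20*I*sqrt(15) ≈ 1.6917e+5 + 77.46*I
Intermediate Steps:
t(Y) = sqrt(2)*sqrt(Y) (t(Y) = sqrt(2*Y) = sqrt(2)*sqrt(Y))
f = 12
C(B, v) = 2*B*sqrt(-B*v) (C(B, v) = (sqrt(2)*sqrt((v*B)*(-2)))*B = (sqrt(2)*sqrt((B*v)*(-2)))*B = (sqrt(2)*sqrt(-2*B*v))*B = (sqrt(2)*(sqrt(2)*sqrt(-B*v)))*B = (2*sqrt(-B*v))*B = 2*B*sqrt(-B*v))
M(s, p) = 20*I*sqrt(15) (M(s, p) = 2*5*sqrt(-1*5*12) = 2*5*sqrt(-60) = 2*5*(2*I*sqrt(15)) = 20*I*sqrt(15))
(-1*125107 + M(181, 361)) + 294280 = (-1*125107 + 20*I*sqrt(15)) + 294280 = (-125107 + 20*I*sqrt(15)) + 294280 = 169173 + 20*I*sqrt(15)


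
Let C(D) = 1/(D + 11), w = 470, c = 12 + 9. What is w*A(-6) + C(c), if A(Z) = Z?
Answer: -90239/32 ≈ -2820.0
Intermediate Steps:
c = 21
C(D) = 1/(11 + D)
w*A(-6) + C(c) = 470*(-6) + 1/(11 + 21) = -2820 + 1/32 = -90239/32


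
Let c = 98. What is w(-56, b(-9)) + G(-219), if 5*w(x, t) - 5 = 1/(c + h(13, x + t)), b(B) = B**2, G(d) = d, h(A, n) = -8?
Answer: -98099/450 ≈ -218.00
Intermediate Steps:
w(x, t) = 451/450 (w(x, t) = 1 + 1/(5*(98 - 8)) = 1 + (1/5)/90 = 1 + (1/5)*(1/90) = 1 + 1/450 = 451/450)
w(-56, b(-9)) + G(-219) = 451/450 - 219 = -98099/450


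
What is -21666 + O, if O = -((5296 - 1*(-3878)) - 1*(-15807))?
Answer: -46647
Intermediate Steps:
O = -24981 (O = -((5296 + 3878) + 15807) = -(9174 + 15807) = -1*24981 = -24981)
-21666 + O = -21666 - 24981 = -46647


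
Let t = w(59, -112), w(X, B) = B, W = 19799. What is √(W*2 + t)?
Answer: √39486 ≈ 198.71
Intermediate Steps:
t = -112
√(W*2 + t) = √(19799*2 - 112) = √(39598 - 112) = √39486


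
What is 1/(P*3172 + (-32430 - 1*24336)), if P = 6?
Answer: -1/37734 ≈ -2.6501e-5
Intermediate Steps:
1/(P*3172 + (-32430 - 1*24336)) = 1/(6*3172 + (-32430 - 1*24336)) = 1/(19032 + (-32430 - 24336)) = 1/(19032 - 56766) = 1/(-37734) = -1/37734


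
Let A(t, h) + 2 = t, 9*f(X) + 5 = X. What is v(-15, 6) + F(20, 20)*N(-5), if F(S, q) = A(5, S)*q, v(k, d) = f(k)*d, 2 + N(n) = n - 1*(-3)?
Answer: -760/3 ≈ -253.33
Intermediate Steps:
f(X) = -5/9 + X/9
N(n) = 1 + n (N(n) = -2 + (n - 1*(-3)) = -2 + (n + 3) = -2 + (3 + n) = 1 + n)
A(t, h) = -2 + t
v(k, d) = d*(-5/9 + k/9) (v(k, d) = (-5/9 + k/9)*d = d*(-5/9 + k/9))
F(S, q) = 3*q (F(S, q) = (-2 + 5)*q = 3*q)
v(-15, 6) + F(20, 20)*N(-5) = (⅑)*6*(-5 - 15) + (3*20)*(1 - 5) = (⅑)*6*(-20) + 60*(-4) = -40/3 - 240 = -760/3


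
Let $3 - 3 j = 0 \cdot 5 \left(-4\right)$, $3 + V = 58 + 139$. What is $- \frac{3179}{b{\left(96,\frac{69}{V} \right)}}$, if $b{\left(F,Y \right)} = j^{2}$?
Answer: $-3179$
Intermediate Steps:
$V = 194$ ($V = -3 + \left(58 + 139\right) = -3 + 197 = 194$)
$j = 1$ ($j = 1 - \frac{0 \cdot 5 \left(-4\right)}{3} = 1 - \frac{0 \left(-4\right)}{3} = 1 - 0 = 1 + 0 = 1$)
$b{\left(F,Y \right)} = 1$ ($b{\left(F,Y \right)} = 1^{2} = 1$)
$- \frac{3179}{b{\left(96,\frac{69}{V} \right)}} = - \frac{3179}{1} = \left(-3179\right) 1 = -3179$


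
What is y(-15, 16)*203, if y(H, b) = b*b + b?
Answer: 55216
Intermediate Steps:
y(H, b) = b + b² (y(H, b) = b² + b = b + b²)
y(-15, 16)*203 = (16*(1 + 16))*203 = (16*17)*203 = 272*203 = 55216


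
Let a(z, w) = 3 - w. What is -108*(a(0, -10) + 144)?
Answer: -16956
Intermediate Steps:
-108*(a(0, -10) + 144) = -108*((3 - 1*(-10)) + 144) = -108*((3 + 10) + 144) = -108*(13 + 144) = -108*157 = -16956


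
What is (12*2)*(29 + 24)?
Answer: 1272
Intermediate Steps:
(12*2)*(29 + 24) = 24*53 = 1272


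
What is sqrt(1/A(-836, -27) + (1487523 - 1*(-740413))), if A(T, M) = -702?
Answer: sqrt(121992863538)/234 ≈ 1492.6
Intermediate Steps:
sqrt(1/A(-836, -27) + (1487523 - 1*(-740413))) = sqrt(1/(-702) + (1487523 - 1*(-740413))) = sqrt(-1/702 + (1487523 + 740413)) = sqrt(-1/702 + 2227936) = sqrt(1564011071/702) = sqrt(121992863538)/234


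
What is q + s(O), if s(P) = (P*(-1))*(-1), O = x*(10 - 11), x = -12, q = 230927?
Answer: 230939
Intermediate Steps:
O = 12 (O = -12*(10 - 11) = -12*(-1) = 12)
s(P) = P (s(P) = -P*(-1) = P)
q + s(O) = 230927 + 12 = 230939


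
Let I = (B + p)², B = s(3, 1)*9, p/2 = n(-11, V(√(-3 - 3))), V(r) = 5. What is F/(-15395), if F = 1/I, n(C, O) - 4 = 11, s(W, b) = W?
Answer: -1/50018355 ≈ -1.9993e-8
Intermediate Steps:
n(C, O) = 15 (n(C, O) = 4 + 11 = 15)
p = 30 (p = 2*15 = 30)
B = 27 (B = 3*9 = 27)
I = 3249 (I = (27 + 30)² = 57² = 3249)
F = 1/3249 ≈ 0.00030779
F/(-15395) = (1/3249)/(-15395) = (1/3249)*(-1/15395) = -1/50018355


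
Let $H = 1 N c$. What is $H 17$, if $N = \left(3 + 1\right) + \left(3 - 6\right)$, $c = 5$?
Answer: $85$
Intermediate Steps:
$N = 1$ ($N = 4 + \left(3 - 6\right) = 4 - 3 = 1$)
$H = 5$ ($H = 1 \cdot 1 \cdot 5 = 1 \cdot 5 = 5$)
$H 17 = 5 \cdot 17 = 85$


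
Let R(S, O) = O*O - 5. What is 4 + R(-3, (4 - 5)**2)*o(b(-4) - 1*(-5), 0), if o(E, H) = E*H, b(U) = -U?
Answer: 4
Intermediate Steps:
R(S, O) = -5 + O**2 (R(S, O) = O**2 - 5 = -5 + O**2)
4 + R(-3, (4 - 5)**2)*o(b(-4) - 1*(-5), 0) = 4 + (-5 + ((4 - 5)**2)**2)*((-1*(-4) - 1*(-5))*0) = 4 + (-5 + ((-1)**2)**2)*((4 + 5)*0) = 4 + (-5 + 1**2)*(9*0) = 4 + (-5 + 1)*0 = 4 - 4*0 = 4 + 0 = 4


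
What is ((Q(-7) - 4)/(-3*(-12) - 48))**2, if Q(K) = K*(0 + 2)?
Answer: 9/4 ≈ 2.2500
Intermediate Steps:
Q(K) = 2*K (Q(K) = K*2 = 2*K)
((Q(-7) - 4)/(-3*(-12) - 48))**2 = ((2*(-7) - 4)/(-3*(-12) - 48))**2 = ((-14 - 4)/(36 - 48))**2 = (-18/(-12))**2 = (-18*(-1/12))**2 = (3/2)**2 = 9/4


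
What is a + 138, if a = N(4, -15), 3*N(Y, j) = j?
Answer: 133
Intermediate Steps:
N(Y, j) = j/3
a = -5 (a = (1/3)*(-15) = -5)
a + 138 = -5 + 138 = 133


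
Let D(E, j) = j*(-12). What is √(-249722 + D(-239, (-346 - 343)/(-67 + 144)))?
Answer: I*√1479965102/77 ≈ 499.61*I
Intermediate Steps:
D(E, j) = -12*j
√(-249722 + D(-239, (-346 - 343)/(-67 + 144))) = √(-249722 - 12*(-346 - 343)/(-67 + 144)) = √(-249722 - (-8268)/77) = √(-249722 - 12*(-689/77)) = √(-249722 + 8268/77) = √(-19220326/77) = I*√1479965102/77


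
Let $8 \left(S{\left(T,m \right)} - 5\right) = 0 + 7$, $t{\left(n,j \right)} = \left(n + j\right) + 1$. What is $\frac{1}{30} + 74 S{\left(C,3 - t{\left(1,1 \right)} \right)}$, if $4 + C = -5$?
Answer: $\frac{26087}{60} \approx 434.78$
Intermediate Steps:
$t{\left(n,j \right)} = 1 + j + n$ ($t{\left(n,j \right)} = \left(j + n\right) + 1 = 1 + j + n$)
$C = -9$ ($C = -4 - 5 = -9$)
$S{\left(T,m \right)} = \frac{47}{8}$ ($S{\left(T,m \right)} = 5 + \frac{0 + 7}{8} = 5 + \frac{1}{8} \cdot 7 = 5 + \frac{7}{8} = \frac{47}{8}$)
$\frac{1}{30} + 74 S{\left(C,3 - t{\left(1,1 \right)} \right)} = \frac{1}{30} + 74 \cdot \frac{47}{8} = \frac{1}{30} + \frac{1739}{4} = \frac{26087}{60}$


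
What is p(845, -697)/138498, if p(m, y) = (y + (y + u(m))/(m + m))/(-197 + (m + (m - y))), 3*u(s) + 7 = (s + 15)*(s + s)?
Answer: -260311/192223105425 ≈ -1.3542e-6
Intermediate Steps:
u(s) = -7/3 + 2*s*(15 + s)/3 (u(s) = -7/3 + ((s + 15)*(s + s))/3 = -7/3 + ((15 + s)*(2*s))/3 = -7/3 + (2*s*(15 + s))/3 = -7/3 + 2*s*(15 + s)/3)
p(m, y) = (y + (-7/3 + y + 10*m + 2*m**2/3)/(2*m))/(-197 - y + 2*m) (p(m, y) = (y + (y + (-7/3 + 10*m + 2*m**2/3))/(m + m))/(-197 + (m + (m - y))) = (y + (-7/3 + y + 10*m + 2*m**2/3)/((2*m)))/(-197 + (-y + 2*m)) = (y + (-7/3 + y + 10*m + 2*m**2/3)*(1/(2*m)))/(-197 - y + 2*m) = (y + (-7/3 + y + 10*m + 2*m**2/3)/(2*m))/(-197 - y + 2*m))
p(845, -697)/138498 = ((7/6 - 5*845 - 1/2*(-697) - 1/3*845**2 - 1*845*(-697))/(845*(197 - 697 - 2*845)))/138498 = ((7/6 - 4225 + 697/2 - 1/3*714025 + 588965)/(845*(197 - 697 - 1690)))*(1/138498) = ((1/845)*(7/6 - 4225 + 697/2 - 714025/3 + 588965)/(-2190))*(1/138498) = ((1/845)*(-1/2190)*(1041244/3))*(1/138498) = -520622/2775825*1/138498 = -260311/192223105425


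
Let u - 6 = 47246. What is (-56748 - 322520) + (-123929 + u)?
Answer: -455945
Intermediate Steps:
u = 47252 (u = 6 + 47246 = 47252)
(-56748 - 322520) + (-123929 + u) = (-56748 - 322520) + (-123929 + 47252) = -379268 - 76677 = -455945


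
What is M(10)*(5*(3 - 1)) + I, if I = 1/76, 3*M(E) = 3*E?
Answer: 7601/76 ≈ 100.01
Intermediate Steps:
M(E) = E (M(E) = (3*E)/3 = E)
I = 1/76 ≈ 0.013158
M(10)*(5*(3 - 1)) + I = 10*(5*(3 - 1)) + 1/76 = 10*(5*2) + 1/76 = 10*10 + 1/76 = 100 + 1/76 = 7601/76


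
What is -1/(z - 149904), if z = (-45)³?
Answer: 1/241029 ≈ 4.1489e-6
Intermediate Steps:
z = -91125
-1/(z - 149904) = -1/(-91125 - 149904) = -1/(-241029) = -1*(-1/241029) = 1/241029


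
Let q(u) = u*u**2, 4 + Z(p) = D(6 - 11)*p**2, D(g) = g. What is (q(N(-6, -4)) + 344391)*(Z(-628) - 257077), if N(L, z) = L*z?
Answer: -798461593215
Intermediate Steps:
Z(p) = -4 - 5*p**2 (Z(p) = -4 + (6 - 11)*p**2 = -4 - 5*p**2)
q(u) = u**3
(q(N(-6, -4)) + 344391)*(Z(-628) - 257077) = ((-6*(-4))**3 + 344391)*((-4 - 5*(-628)**2) - 257077) = (24**3 + 344391)*((-4 - 5*394384) - 257077) = (13824 + 344391)*((-4 - 1971920) - 257077) = 358215*(-1971924 - 257077) = 358215*(-2229001) = -798461593215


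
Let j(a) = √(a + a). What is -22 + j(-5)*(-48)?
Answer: -22 - 48*I*√10 ≈ -22.0 - 151.79*I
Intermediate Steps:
j(a) = √2*√a (j(a) = √(2*a) = √2*√a)
-22 + j(-5)*(-48) = -22 + (√2*√(-5))*(-48) = -22 + (√2*(I*√5))*(-48) = -22 + (I*√10)*(-48) = -22 - 48*I*√10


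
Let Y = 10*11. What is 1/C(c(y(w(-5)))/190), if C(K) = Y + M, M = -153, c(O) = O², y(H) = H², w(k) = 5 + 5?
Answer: -1/43 ≈ -0.023256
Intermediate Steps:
w(k) = 10
Y = 110
C(K) = -43 (C(K) = 110 - 153 = -43)
1/C(c(y(w(-5)))/190) = 1/(-43) = -1/43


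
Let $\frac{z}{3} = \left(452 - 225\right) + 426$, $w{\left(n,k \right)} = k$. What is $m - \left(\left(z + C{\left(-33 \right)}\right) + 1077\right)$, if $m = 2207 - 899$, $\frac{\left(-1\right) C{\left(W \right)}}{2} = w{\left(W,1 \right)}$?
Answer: $-1726$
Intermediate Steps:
$C{\left(W \right)} = -2$ ($C{\left(W \right)} = \left(-2\right) 1 = -2$)
$z = 1959$ ($z = 3 \left(\left(452 - 225\right) + 426\right) = 3 \left(227 + 426\right) = 3 \cdot 653 = 1959$)
$m = 1308$
$m - \left(\left(z + C{\left(-33 \right)}\right) + 1077\right) = 1308 - \left(\left(1959 - 2\right) + 1077\right) = 1308 - \left(1957 + 1077\right) = 1308 - 3034 = -1726$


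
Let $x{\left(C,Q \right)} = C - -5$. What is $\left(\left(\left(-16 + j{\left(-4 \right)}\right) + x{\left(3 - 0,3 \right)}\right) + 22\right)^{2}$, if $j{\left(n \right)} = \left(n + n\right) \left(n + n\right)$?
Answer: $6084$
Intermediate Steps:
$x{\left(C,Q \right)} = 5 + C$ ($x{\left(C,Q \right)} = C + 5 = 5 + C$)
$j{\left(n \right)} = 4 n^{2}$ ($j{\left(n \right)} = 2 n 2 n = 4 n^{2}$)
$\left(\left(\left(-16 + j{\left(-4 \right)}\right) + x{\left(3 - 0,3 \right)}\right) + 22\right)^{2} = \left(\left(\left(-16 + 4 \left(-4\right)^{2}\right) + \left(5 + \left(3 - 0\right)\right)\right) + 22\right)^{2} = \left(\left(\left(-16 + 4 \cdot 16\right) + \left(5 + \left(3 + 0\right)\right)\right) + 22\right)^{2} = \left(\left(\left(-16 + 64\right) + \left(5 + 3\right)\right) + 22\right)^{2} = \left(\left(48 + 8\right) + 22\right)^{2} = \left(56 + 22\right)^{2} = 78^{2} = 6084$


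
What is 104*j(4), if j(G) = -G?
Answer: -416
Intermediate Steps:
104*j(4) = 104*(-1*4) = 104*(-4) = -416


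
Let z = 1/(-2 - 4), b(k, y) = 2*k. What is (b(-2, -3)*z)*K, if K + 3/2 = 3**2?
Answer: 5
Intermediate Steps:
z = -1/6 (z = 1/(-6) = -1/6 ≈ -0.16667)
K = 15/2 (K = -3/2 + 3**2 = -3/2 + 9 = 15/2 ≈ 7.5000)
(b(-2, -3)*z)*K = ((2*(-2))*(-1/6))*(15/2) = -4*(-1/6)*(15/2) = (2/3)*(15/2) = 5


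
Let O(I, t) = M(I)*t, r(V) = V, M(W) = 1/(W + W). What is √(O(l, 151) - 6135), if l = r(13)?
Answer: I*√4143334/26 ≈ 78.289*I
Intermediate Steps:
M(W) = 1/(2*W)
l = 13
O(I, t) = t/(2*I) (O(I, t) = (1/(2*I))*t = t/(2*I))
√(O(l, 151) - 6135) = √((½)*151/13 - 6135) = √((½)*151*(1/13) - 6135) = √(151/26 - 6135) = √(-159359/26) = I*√4143334/26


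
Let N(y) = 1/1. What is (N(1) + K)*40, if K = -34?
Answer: -1320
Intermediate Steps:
N(y) = 1
(N(1) + K)*40 = (1 - 34)*40 = -33*40 = -1320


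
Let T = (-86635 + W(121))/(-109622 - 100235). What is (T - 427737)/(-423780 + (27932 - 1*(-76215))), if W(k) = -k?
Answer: 89763516853/67077222481 ≈ 1.3382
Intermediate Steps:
T = 86756/209857 (T = (-86635 - 1*121)/(-109622 - 100235) = (-86635 - 121)/(-209857) = -86756*(-1/209857) = 86756/209857 ≈ 0.41341)
(T - 427737)/(-423780 + (27932 - 1*(-76215))) = (86756/209857 - 427737)/(-423780 + (27932 - 1*(-76215))) = -89763516853/(209857*(-423780 + (27932 + 76215))) = -89763516853/(209857*(-423780 + 104147)) = -89763516853/209857/(-319633) = -89763516853/209857*(-1/319633) = 89763516853/67077222481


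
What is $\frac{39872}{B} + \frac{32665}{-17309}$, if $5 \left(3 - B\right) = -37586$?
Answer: $\frac{116972925}{34254511} \approx 3.4148$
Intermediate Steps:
$B = \frac{37601}{5}$ ($B = 3 - - \frac{37586}{5} = 3 + \frac{37586}{5} = \frac{37601}{5} \approx 7520.2$)
$\frac{39872}{B} + \frac{32665}{-17309} = \frac{39872}{\frac{37601}{5}} + \frac{32665}{-17309} = 39872 \cdot \frac{5}{37601} + 32665 \left(- \frac{1}{17309}\right) = \frac{199360}{37601} - \frac{32665}{17309} = \frac{116972925}{34254511}$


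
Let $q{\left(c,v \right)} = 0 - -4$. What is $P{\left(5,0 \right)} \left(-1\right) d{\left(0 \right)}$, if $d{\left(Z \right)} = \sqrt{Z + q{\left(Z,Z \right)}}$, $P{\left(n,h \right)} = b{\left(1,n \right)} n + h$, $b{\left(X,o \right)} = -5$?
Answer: $50$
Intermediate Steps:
$q{\left(c,v \right)} = 4$ ($q{\left(c,v \right)} = 0 + 4 = 4$)
$P{\left(n,h \right)} = h - 5 n$ ($P{\left(n,h \right)} = - 5 n + h = h - 5 n$)
$d{\left(Z \right)} = \sqrt{4 + Z}$ ($d{\left(Z \right)} = \sqrt{Z + 4} = \sqrt{4 + Z}$)
$P{\left(5,0 \right)} \left(-1\right) d{\left(0 \right)} = \left(0 - 25\right) \left(-1\right) \sqrt{4 + 0} = \left(0 - 25\right) \left(-1\right) \sqrt{4} = \left(-25\right) \left(-1\right) 2 = 25 \cdot 2 = 50$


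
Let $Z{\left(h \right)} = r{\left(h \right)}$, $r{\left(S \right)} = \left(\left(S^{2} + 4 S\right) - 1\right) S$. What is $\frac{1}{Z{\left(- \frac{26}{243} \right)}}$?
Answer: $\frac{14348907}{2174770} \approx 6.5979$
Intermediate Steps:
$r{\left(S \right)} = S \left(-1 + S^{2} + 4 S\right)$ ($r{\left(S \right)} = \left(-1 + S^{2} + 4 S\right) S = S \left(-1 + S^{2} + 4 S\right)$)
$Z{\left(h \right)} = h \left(-1 + h^{2} + 4 h\right)$
$\frac{1}{Z{\left(- \frac{26}{243} \right)}} = \frac{1}{- \frac{26}{243} \left(-1 + \left(- \frac{26}{243}\right)^{2} + 4 \left(- \frac{26}{243}\right)\right)} = \frac{1}{\left(-26\right) \frac{1}{243} \left(-1 + \left(\left(-26\right) \frac{1}{243}\right)^{2} + 4 \left(\left(-26\right) \frac{1}{243}\right)\right)} = \frac{1}{\left(- \frac{26}{243}\right) \left(-1 + \left(- \frac{26}{243}\right)^{2} + 4 \left(- \frac{26}{243}\right)\right)} = \frac{1}{\left(- \frac{26}{243}\right) \left(-1 + \frac{676}{59049} - \frac{104}{243}\right)} = \frac{1}{\left(- \frac{26}{243}\right) \left(- \frac{83645}{59049}\right)} = \frac{1}{\frac{2174770}{14348907}} = \frac{14348907}{2174770}$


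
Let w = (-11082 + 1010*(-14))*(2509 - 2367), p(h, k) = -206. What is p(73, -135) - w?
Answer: 3581318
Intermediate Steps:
w = -3581524 (w = (-11082 - 14140)*142 = -25222*142 = -3581524)
p(73, -135) - w = -206 - 1*(-3581524) = -206 + 3581524 = 3581318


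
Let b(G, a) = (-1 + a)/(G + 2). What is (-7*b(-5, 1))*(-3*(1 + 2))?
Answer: 0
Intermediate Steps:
b(G, a) = (-1 + a)/(2 + G)
(-7*b(-5, 1))*(-3*(1 + 2)) = (-7*(-1 + 1)/(2 - 5))*(-3*(1 + 2)) = (-7*0/(-3))*(-3*3) = -(-7)*0/3*(-9) = -7*0*(-9) = 0*(-9) = 0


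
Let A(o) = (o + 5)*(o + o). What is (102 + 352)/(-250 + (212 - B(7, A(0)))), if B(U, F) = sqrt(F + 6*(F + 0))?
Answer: -227/19 ≈ -11.947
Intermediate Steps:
A(o) = 2*o*(5 + o) (A(o) = (5 + o)*(2*o) = 2*o*(5 + o))
B(U, F) = sqrt(7)*sqrt(F) (B(U, F) = sqrt(F + 6*F) = sqrt(7*F) = sqrt(7)*sqrt(F))
(102 + 352)/(-250 + (212 - B(7, A(0)))) = (102 + 352)/(-250 + (212 - sqrt(7)*sqrt(2*0*(5 + 0)))) = 454/(-250 + (212 - sqrt(7)*sqrt(2*0*5))) = 454/(-250 + (212 - sqrt(7)*sqrt(0))) = 454/(-250 + (212 - sqrt(7)*0)) = 454/(-250 + (212 - 1*0)) = 454/(-250 + (212 + 0)) = 454/(-250 + 212) = 454/(-38) = 454*(-1/38) = -227/19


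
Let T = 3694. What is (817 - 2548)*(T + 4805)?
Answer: -14711769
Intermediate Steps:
(817 - 2548)*(T + 4805) = (817 - 2548)*(3694 + 4805) = -1731*8499 = -14711769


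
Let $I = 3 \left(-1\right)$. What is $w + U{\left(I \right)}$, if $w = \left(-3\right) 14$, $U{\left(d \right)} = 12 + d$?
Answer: $-33$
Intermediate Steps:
$I = -3$
$w = -42$
$w + U{\left(I \right)} = -42 + \left(12 - 3\right) = -42 + 9 = -33$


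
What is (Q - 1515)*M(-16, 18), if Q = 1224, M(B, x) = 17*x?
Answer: -89046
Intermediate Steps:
(Q - 1515)*M(-16, 18) = (1224 - 1515)*(17*18) = -291*306 = -89046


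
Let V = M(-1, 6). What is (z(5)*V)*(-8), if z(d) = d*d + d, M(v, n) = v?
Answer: 240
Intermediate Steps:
V = -1
z(d) = d + d**2 (z(d) = d**2 + d = d + d**2)
(z(5)*V)*(-8) = ((5*(1 + 5))*(-1))*(-8) = ((5*6)*(-1))*(-8) = (30*(-1))*(-8) = -30*(-8) = 240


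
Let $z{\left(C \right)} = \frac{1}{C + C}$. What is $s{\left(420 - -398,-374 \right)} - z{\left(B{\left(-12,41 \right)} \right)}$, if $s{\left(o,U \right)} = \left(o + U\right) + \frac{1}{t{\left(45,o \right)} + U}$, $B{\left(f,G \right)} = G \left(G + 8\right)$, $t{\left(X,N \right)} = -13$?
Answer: $\frac{690400499}{1554966} \approx 444.0$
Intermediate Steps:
$B{\left(f,G \right)} = G \left(8 + G\right)$
$s{\left(o,U \right)} = U + o + \frac{1}{-13 + U}$ ($s{\left(o,U \right)} = \left(o + U\right) + \frac{1}{-13 + U} = \left(U + o\right) + \frac{1}{-13 + U} = U + o + \frac{1}{-13 + U}$)
$z{\left(C \right)} = \frac{1}{2 C}$
$s{\left(420 - -398,-374 \right)} - z{\left(B{\left(-12,41 \right)} \right)} = \frac{1 + \left(-374\right)^{2} - -4862 - 13 \left(420 - -398\right) - 374 \left(420 - -398\right)}{-13 - 374} - \frac{1}{2 \cdot 41 \left(8 + 41\right)} = \frac{1 + 139876 + 4862 - 13 \left(420 + 398\right) - 374 \left(420 + 398\right)}{-387} - \frac{1}{2 \cdot 41 \cdot 49} = - \frac{1 + 139876 + 4862 - 10634 - 305932}{387} - \frac{1}{2 \cdot 2009} = - \frac{1 + 139876 + 4862 - 10634 - 305932}{387} - \frac{1}{2} \cdot \frac{1}{2009} = \left(- \frac{1}{387}\right) \left(-171827\right) - \frac{1}{4018} = \frac{171827}{387} - \frac{1}{4018} = \frac{690400499}{1554966}$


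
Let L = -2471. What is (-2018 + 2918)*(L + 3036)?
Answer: 508500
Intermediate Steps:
(-2018 + 2918)*(L + 3036) = (-2018 + 2918)*(-2471 + 3036) = 900*565 = 508500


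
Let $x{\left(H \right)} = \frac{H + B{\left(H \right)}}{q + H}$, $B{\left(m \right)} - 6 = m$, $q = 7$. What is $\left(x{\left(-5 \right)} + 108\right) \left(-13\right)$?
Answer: $-1378$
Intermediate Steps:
$B{\left(m \right)} = 6 + m$
$x{\left(H \right)} = \frac{6 + 2 H}{7 + H}$ ($x{\left(H \right)} = \frac{H + \left(6 + H\right)}{7 + H} = \frac{6 + 2 H}{7 + H}$)
$\left(x{\left(-5 \right)} + 108\right) \left(-13\right) = \left(\frac{2 \left(3 - 5\right)}{7 - 5} + 108\right) \left(-13\right) = \left(2 \cdot \frac{1}{2} \left(-2\right) + 108\right) \left(-13\right) = \left(-2 + 108\right) \left(-13\right) = 106 \left(-13\right) = -1378$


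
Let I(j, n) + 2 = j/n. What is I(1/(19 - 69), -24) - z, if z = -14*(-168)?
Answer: -2824799/1200 ≈ -2354.0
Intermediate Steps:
I(j, n) = -2 + j/n
z = 2352
I(1/(19 - 69), -24) - z = (-2 + 1/((19 - 69)*(-24))) - 1*2352 = (-2 - 1/24/(-50)) - 2352 = (-2 - 1/50*(-1/24)) - 2352 = (-2 + 1/1200) - 2352 = -2399/1200 - 2352 = -2824799/1200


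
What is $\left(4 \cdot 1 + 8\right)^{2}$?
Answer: $144$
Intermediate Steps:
$\left(4 \cdot 1 + 8\right)^{2} = \left(4 + 8\right)^{2} = 12^{2} = 144$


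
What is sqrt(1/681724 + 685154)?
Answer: sqrt(79605921368379207)/340862 ≈ 827.74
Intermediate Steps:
sqrt(1/681724 + 685154) = sqrt(467085925497/681724) = sqrt(79605921368379207)/340862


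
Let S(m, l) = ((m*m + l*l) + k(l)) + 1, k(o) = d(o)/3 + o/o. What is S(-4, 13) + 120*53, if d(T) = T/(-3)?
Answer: 58910/9 ≈ 6545.6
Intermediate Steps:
d(T) = -T/3 (d(T) = T*(-⅓) = -T/3)
k(o) = 1 - o/9 (k(o) = -o/3/3 + o/o = -o/3*(⅓) + 1 = -o/9 + 1 = 1 - o/9)
S(m, l) = 2 + l² + m² - l/9 (S(m, l) = ((m*m + l*l) + (1 - l/9)) + 1 = ((m² + l²) + (1 - l/9)) + 1 = ((l² + m²) + (1 - l/9)) + 1 = (1 + l² + m² - l/9) + 1 = 2 + l² + m² - l/9)
S(-4, 13) + 120*53 = (2 + 13² + (-4)² - ⅑*13) + 120*53 = (2 + 169 + 16 - 13/9) + 6360 = 1670/9 + 6360 = 58910/9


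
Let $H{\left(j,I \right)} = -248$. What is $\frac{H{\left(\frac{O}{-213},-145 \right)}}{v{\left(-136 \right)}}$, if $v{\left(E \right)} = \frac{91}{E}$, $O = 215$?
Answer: $\frac{33728}{91} \approx 370.64$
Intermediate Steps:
$\frac{H{\left(\frac{O}{-213},-145 \right)}}{v{\left(-136 \right)}} = - \frac{248}{91 \frac{1}{-136}} = - \frac{248}{91 \left(- \frac{1}{136}\right)} = - \frac{248}{- \frac{91}{136}} = \left(-248\right) \left(- \frac{136}{91}\right) = \frac{33728}{91}$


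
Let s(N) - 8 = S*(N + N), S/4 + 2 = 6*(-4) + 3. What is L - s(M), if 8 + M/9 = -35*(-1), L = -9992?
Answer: 34712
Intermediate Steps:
S = -92 (S = -8 + 4*(6*(-4) + 3) = -8 + 4*(-24 + 3) = -8 + 4*(-21) = -8 - 84 = -92)
M = 243 (M = -72 + 9*(-35*(-1)) = -72 + 9*35 = -72 + 315 = 243)
s(N) = 8 - 184*N (s(N) = 8 - 92*(N + N) = 8 - 184*N)
L - s(M) = -9992 - (8 - 184*243) = -9992 - (8 - 44712) = -9992 - 1*(-44704) = -9992 + 44704 = 34712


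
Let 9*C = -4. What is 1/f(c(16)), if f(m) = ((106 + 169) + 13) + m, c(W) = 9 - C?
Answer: 9/2677 ≈ 0.0033620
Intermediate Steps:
C = -4/9 (C = (⅑)*(-4) = -4/9 ≈ -0.44444)
c(W) = 85/9 (c(W) = 9 - 1*(-4/9) = 9 + 4/9 = 85/9)
f(m) = 288 + m (f(m) = (275 + 13) + m = 288 + m)
1/f(c(16)) = 1/(288 + 85/9) = 1/(2677/9) = 9/2677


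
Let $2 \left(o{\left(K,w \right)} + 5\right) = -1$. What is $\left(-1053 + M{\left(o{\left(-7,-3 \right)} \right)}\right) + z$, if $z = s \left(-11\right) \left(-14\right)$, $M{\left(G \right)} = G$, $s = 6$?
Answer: $- \frac{269}{2} \approx -134.5$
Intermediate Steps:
$o{\left(K,w \right)} = - \frac{11}{2}$ ($o{\left(K,w \right)} = -5 + \frac{1}{2} \left(-1\right) = -5 - \frac{1}{2} = - \frac{11}{2}$)
$z = 924$ ($z = 6 \left(-11\right) \left(-14\right) = \left(-66\right) \left(-14\right) = 924$)
$\left(-1053 + M{\left(o{\left(-7,-3 \right)} \right)}\right) + z = \left(-1053 - \frac{11}{2}\right) + 924 = - \frac{2117}{2} + 924 = - \frac{269}{2}$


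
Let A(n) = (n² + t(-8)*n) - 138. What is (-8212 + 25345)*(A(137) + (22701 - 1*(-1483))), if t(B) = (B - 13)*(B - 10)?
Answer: 1620798933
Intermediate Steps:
t(B) = (-13 + B)*(-10 + B)
A(n) = -138 + n² + 378*n (A(n) = (n² + (130 + (-8)² - 23*(-8))*n) - 138 = (n² + (130 + 64 + 184)*n) - 138 = (n² + 378*n) - 138 = -138 + n² + 378*n)
(-8212 + 25345)*(A(137) + (22701 - 1*(-1483))) = (-8212 + 25345)*((-138 + 137² + 378*137) + (22701 - 1*(-1483))) = 17133*((-138 + 18769 + 51786) + (22701 + 1483)) = 17133*(70417 + 24184) = 17133*94601 = 1620798933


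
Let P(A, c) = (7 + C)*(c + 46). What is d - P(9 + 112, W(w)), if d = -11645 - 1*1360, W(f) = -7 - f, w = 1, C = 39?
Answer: -14753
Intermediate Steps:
P(A, c) = 2116 + 46*c (P(A, c) = (7 + 39)*(c + 46) = 46*(46 + c) = 2116 + 46*c)
d = -13005 (d = -11645 - 1360 = -13005)
d - P(9 + 112, W(w)) = -13005 - (2116 + 46*(-7 - 1*1)) = -13005 - (2116 + 46*(-7 - 1)) = -13005 - (2116 + 46*(-8)) = -13005 - (2116 - 368) = -13005 - 1*1748 = -13005 - 1748 = -14753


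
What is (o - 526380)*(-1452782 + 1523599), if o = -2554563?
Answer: -218183140431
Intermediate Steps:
(o - 526380)*(-1452782 + 1523599) = (-2554563 - 526380)*(-1452782 + 1523599) = -3080943*70817 = -218183140431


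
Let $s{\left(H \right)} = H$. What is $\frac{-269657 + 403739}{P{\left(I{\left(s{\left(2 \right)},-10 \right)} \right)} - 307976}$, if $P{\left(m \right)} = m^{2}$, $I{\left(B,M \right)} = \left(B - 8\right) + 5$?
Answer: $- \frac{134082}{307975} \approx -0.43537$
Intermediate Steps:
$I{\left(B,M \right)} = -3 + B$ ($I{\left(B,M \right)} = \left(-8 + B\right) + 5 = -3 + B$)
$\frac{-269657 + 403739}{P{\left(I{\left(s{\left(2 \right)},-10 \right)} \right)} - 307976} = \frac{-269657 + 403739}{\left(-3 + 2\right)^{2} - 307976} = \frac{134082}{\left(-1\right)^{2} - 307976} = \frac{134082}{1 - 307976} = \frac{134082}{-307975} = 134082 \left(- \frac{1}{307975}\right) = - \frac{134082}{307975}$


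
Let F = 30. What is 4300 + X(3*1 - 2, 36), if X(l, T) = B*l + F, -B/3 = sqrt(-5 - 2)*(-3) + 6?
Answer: 4312 + 9*I*sqrt(7) ≈ 4312.0 + 23.812*I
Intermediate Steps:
B = -18 + 9*I*sqrt(7) (B = -3*(sqrt(-5 - 2)*(-3) + 6) = -3*(sqrt(-7)*(-3) + 6) = -3*((I*sqrt(7))*(-3) + 6) = -3*(-3*I*sqrt(7) + 6) = -3*(6 - 3*I*sqrt(7)) = -18 + 9*I*sqrt(7) ≈ -18.0 + 23.812*I)
X(l, T) = 30 + l*(-18 + 9*I*sqrt(7)) (X(l, T) = (-18 + 9*I*sqrt(7))*l + 30 = l*(-18 + 9*I*sqrt(7)) + 30 = 30 + l*(-18 + 9*I*sqrt(7)))
4300 + X(3*1 - 2, 36) = 4300 + (30 - 9*(3*1 - 2)*(2 - I*sqrt(7))) = 4300 + (30 - 9*(3 - 2)*(2 - I*sqrt(7))) = 4300 + (30 - 9*1*(2 - I*sqrt(7))) = 4300 + (30 + (-18 + 9*I*sqrt(7))) = 4300 + (12 + 9*I*sqrt(7)) = 4312 + 9*I*sqrt(7)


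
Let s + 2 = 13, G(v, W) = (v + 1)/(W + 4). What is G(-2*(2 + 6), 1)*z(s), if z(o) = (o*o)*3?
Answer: -1089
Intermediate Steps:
G(v, W) = (1 + v)/(4 + W)
s = 11 (s = -2 + 13 = 11)
z(o) = 3*o**2 (z(o) = o**2*3 = 3*o**2)
G(-2*(2 + 6), 1)*z(s) = ((1 - 2*(2 + 6))/(4 + 1))*(3*11**2) = ((1 - 2*8)/5)*(3*121) = ((1 - 16)/5)*363 = ((1/5)*(-15))*363 = -3*363 = -1089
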